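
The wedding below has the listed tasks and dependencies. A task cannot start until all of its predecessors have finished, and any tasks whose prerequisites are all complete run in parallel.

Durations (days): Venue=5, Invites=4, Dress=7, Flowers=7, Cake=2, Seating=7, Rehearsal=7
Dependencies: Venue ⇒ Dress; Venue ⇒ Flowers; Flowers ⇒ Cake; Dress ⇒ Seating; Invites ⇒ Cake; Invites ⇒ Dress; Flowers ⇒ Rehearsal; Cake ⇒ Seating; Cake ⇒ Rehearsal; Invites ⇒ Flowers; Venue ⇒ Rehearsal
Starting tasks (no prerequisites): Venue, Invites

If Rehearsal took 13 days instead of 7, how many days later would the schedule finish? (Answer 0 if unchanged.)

6

Baseline: Venue→Flowers→Cake→Rehearsal = 5+7+2+7 = 21 → 21 days.
Rehearsal lies on that path, so at 13 days the path becomes 27 days.
The critical path is still Venue→Flowers→Cake→Rehearsal; finish is now 27 days.
Change in finish: 27 − 21 = +6 days.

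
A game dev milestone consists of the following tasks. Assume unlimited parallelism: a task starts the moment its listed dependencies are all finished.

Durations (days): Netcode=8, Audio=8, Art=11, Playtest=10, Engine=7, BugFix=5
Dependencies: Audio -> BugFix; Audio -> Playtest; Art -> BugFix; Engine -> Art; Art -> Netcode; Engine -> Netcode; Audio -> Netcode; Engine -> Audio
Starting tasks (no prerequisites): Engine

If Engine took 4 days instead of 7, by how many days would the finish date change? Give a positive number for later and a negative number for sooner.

The binding path is Engine→Art→Netcode = 7+11+8 = 26; finish at 26 days.
Engine lies on that path, so at 4 days the path becomes 23 days.
The critical path is still Engine→Art→Netcode; finish is now 23 days.
Change in finish: 23 − 26 = -3 days.

-3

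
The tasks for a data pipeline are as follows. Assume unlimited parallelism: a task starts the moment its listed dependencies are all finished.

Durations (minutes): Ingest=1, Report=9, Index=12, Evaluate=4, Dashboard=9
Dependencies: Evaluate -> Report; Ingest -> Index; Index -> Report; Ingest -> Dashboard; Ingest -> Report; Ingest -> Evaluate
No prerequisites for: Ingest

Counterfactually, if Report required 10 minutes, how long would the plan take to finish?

23

As given, the longest chain is Ingest→Index→Report = 1+12+9 = 22, so the finish is 22 minutes.
Since Report is critical, the +1 change carries straight to that chain (now 23 minutes).
The critical path is still Ingest→Index→Report; finish is now 23 minutes.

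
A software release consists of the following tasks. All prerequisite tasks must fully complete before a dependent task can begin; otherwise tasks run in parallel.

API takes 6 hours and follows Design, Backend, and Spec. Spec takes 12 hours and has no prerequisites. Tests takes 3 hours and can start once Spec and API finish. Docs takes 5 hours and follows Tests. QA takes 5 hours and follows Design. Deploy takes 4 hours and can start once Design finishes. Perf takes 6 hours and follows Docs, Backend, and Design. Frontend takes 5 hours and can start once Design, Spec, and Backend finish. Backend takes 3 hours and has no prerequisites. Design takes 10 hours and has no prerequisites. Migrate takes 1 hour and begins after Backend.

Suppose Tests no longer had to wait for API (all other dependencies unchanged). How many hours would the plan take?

26

Original critical path: Spec→API→Tests→Docs→Perf = 12+6+3+5+6 = 32 ⇒ 32 hours.
Without API→Tests, Tests's earliest start moves from 18 to 12.
The longest chain is now Spec→Tests→Docs→Perf = 12+3+5+6 = 26, so the plan takes 26 hours.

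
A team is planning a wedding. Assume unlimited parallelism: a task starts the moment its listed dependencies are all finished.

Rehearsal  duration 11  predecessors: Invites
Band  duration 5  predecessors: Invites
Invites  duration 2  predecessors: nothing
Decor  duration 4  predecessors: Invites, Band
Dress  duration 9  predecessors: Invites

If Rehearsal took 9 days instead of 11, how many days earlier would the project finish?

2

Baseline: Invites→Rehearsal = 2+11 = 13 → 13 days.
Rehearsal is on the critical path; changing it to 9 makes that path 11 days.
New critical path: Invites→Dress = 2+9 = 11 ⇒ 11 days.
Change in finish: 11 − 13 = -2 days.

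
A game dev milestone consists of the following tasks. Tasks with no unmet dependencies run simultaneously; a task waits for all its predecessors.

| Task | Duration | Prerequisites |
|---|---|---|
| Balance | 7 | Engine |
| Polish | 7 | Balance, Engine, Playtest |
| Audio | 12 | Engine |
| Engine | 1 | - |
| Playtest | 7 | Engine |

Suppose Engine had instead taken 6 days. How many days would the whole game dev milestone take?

Actual critical path: Engine→Balance→Polish = 1+7+7 = 15 ⇒ 15 days.
Engine is on the critical path; changing it to 6 makes that path 20 days.
No other chain overtakes it, so the finish is 20 days.

20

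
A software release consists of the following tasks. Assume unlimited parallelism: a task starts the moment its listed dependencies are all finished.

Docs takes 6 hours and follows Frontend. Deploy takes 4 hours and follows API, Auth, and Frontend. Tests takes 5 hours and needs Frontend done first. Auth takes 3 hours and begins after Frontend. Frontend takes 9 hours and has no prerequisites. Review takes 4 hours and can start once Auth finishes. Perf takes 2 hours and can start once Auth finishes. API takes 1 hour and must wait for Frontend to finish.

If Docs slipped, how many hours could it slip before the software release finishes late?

Frontend→Auth→Review = 9+3+4 = 16 sets the makespan at 16 hours.
The longest chain containing Docs totals 15 hours.
Slack of Docs = 10 − 9 = 1 hour.

1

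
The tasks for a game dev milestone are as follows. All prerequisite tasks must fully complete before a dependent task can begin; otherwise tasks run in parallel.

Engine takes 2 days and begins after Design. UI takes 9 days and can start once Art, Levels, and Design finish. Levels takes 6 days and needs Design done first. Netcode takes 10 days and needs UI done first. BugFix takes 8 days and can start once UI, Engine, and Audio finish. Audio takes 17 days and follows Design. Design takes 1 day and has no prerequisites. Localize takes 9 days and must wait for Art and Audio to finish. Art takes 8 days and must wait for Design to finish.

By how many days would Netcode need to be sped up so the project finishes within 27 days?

1

Current finish: 28 days; target: 27.
Netcode is on every critical path, so each day cut from Netcode cuts the finish by one (this holds down to a finish of 27).
Need 28 − 27 = 1 day off Netcode → Netcode becomes 9 days, finish becomes 27.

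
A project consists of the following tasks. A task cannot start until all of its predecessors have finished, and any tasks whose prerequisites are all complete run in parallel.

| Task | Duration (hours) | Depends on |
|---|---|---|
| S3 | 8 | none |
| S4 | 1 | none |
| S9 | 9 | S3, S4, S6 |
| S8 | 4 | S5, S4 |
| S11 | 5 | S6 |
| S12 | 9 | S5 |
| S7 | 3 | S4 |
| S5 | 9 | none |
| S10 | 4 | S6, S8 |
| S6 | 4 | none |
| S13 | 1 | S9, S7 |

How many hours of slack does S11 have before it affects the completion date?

9

Critical path: S3→S9→S13 = 8+9+1 = 18, so the finish is 18 hours.
S11 finishes as early as 9 and must finish by 18.
So S11 can slip 18 − 9 = 9 hours.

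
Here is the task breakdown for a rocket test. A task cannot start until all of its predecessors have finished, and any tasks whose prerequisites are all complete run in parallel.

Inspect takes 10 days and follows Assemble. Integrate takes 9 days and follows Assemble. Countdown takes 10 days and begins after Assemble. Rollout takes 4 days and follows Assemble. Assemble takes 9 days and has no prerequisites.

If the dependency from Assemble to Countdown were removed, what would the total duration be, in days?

19

Original critical path: Assemble→Inspect = 9+10 = 19 ⇒ 19 days.
Without Assemble→Countdown, Countdown's earliest start moves from 9 to 0.
New critical path: Assemble→Inspect = 9+10 = 19 ⇒ 19 days.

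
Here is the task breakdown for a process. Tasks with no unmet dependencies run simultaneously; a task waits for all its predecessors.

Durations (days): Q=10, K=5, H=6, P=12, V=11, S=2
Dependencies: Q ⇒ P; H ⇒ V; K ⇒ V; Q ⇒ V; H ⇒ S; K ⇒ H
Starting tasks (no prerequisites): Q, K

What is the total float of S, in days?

9

Q→P = 10+12 = 22 sets the makespan at 22 days.
S finishes as early as 13 and must finish by 22.
Float = 22 − 13 = 9.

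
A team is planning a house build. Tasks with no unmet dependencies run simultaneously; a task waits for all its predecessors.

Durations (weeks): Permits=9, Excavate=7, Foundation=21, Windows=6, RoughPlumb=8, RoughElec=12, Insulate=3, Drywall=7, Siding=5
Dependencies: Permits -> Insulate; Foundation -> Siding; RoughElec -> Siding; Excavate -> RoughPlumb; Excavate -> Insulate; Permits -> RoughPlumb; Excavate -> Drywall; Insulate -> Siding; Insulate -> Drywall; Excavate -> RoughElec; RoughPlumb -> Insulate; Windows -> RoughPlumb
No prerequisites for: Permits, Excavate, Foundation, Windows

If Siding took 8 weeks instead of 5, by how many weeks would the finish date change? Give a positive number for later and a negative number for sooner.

Critical path before the change: Permits→RoughPlumb→Insulate→Drywall = 9+8+3+7 = 27 giving 27 weeks.
The longest path through Siding is only 26 weeks, so Siding has float 1.
Now Foundation→Siding = 21+8 = 29 is longest, so the finish becomes 29 weeks.
Change in finish: 29 − 27 = +2 weeks.

2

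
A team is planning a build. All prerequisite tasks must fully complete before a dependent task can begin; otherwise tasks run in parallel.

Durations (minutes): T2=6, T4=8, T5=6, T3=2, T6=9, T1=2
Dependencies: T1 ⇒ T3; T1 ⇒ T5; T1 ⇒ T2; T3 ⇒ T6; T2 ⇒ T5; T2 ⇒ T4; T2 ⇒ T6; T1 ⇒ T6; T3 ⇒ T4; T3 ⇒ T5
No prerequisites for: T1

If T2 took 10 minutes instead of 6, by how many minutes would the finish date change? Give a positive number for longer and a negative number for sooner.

4

The binding path is T1→T2→T6 = 2+6+9 = 17; finish at 17 minutes.
Since T2 is critical, the +4 change carries straight to that chain (now 21 minutes).
No other chain overtakes it, so the finish is 21 minutes.
Change in finish: 21 − 17 = +4 minutes.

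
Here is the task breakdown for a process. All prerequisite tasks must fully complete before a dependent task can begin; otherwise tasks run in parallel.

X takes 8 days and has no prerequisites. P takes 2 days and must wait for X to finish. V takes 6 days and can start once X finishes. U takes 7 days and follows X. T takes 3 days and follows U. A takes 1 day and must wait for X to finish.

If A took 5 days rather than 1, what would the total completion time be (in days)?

18

Actual critical path: X→U→T = 8+7+3 = 18 ⇒ 18 days.
A is off the critical path — its longest chain is 9 days, giving 9 of slack.
No other chain overtakes it, so the finish is 18 days.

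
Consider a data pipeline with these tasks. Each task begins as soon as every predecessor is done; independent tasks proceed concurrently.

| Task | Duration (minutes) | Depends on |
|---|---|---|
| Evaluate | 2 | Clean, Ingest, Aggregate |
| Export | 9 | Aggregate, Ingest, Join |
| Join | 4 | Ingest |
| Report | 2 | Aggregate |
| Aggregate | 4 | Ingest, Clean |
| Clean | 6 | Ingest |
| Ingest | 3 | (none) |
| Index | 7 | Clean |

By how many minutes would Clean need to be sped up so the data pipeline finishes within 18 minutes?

4

Current finish: 22 minutes; target: 18.
Clean is on every critical path, so each minute cut from Clean cuts the finish by one (this holds down to a finish of 17).
Need 22 − 18 = 4 minutes off Clean → Clean becomes 2 minutes, finish becomes 18.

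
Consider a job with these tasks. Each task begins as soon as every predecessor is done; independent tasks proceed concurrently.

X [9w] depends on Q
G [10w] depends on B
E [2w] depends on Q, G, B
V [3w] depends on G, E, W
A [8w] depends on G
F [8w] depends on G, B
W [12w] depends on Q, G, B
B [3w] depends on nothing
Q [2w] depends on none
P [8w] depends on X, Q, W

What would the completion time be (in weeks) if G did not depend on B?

Original critical path: B→G→W→P = 3+10+12+8 = 33 ⇒ 33 weeks.
Without B→G, G's earliest start moves from 3 to 0.
The longest chain is now G→W→P = 10+12+8 = 30, so the job takes 30 weeks.

30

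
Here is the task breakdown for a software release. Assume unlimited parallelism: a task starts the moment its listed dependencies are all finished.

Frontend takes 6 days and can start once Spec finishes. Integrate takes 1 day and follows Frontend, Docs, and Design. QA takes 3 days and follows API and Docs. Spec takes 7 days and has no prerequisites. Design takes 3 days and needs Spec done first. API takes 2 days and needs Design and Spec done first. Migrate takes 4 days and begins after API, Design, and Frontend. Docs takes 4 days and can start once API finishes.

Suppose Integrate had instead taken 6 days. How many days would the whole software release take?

22

Critical path before the change: Spec→Design→API→Docs→QA = 7+3+2+4+3 = 19 giving 19 days.
The longest path through Integrate is only 17 days, so Integrate has float 2.
New critical path: Spec→Design→API→Docs→Integrate = 7+3+2+4+6 = 22 ⇒ 22 days.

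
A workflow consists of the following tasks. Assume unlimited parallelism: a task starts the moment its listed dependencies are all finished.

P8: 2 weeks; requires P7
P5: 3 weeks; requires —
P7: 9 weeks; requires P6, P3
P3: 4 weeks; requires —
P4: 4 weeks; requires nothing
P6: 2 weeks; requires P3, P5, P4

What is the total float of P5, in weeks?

P3→P6→P7→P8 = 4+2+9+2 = 17 sets the makespan at 17 weeks.
P5 finishes as early as 3 and must finish by 4.
Float = 17 − 16 = 1.

1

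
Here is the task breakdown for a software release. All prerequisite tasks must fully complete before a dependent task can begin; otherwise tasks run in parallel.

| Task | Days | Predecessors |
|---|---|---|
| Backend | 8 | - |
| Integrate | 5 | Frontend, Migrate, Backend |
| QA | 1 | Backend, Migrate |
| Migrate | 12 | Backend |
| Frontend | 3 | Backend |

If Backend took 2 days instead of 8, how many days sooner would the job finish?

Critical path before the change: Backend→Migrate→Integrate = 8+12+5 = 25 giving 25 days.
Since Backend is critical, the -6 change carries straight to that chain (now 19 days).
No other chain overtakes it, so the finish is 19 days.
Change in finish: 19 − 25 = -6 days.

6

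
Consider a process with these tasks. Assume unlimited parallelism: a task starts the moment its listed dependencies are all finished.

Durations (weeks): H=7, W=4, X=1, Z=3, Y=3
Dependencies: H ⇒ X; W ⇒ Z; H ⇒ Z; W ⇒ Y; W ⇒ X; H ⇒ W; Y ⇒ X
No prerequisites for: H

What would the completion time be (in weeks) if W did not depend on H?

10

Before: longest chain H→W→Y→X = 7+4+3+1 = 15, finish 15.
Without H→W, W's earliest start moves from 7 to 0.
After: H→Z = 7+3 = 10 → 10 weeks.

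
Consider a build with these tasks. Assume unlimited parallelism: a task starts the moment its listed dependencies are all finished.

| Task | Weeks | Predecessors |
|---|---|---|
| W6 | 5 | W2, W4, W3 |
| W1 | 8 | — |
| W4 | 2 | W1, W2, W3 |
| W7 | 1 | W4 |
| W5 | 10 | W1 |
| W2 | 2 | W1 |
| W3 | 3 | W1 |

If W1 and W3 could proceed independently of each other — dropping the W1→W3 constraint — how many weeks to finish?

18

Original critical path: W1→W3→W4→W6 = 8+3+2+5 = 18 ⇒ 18 weeks.
Without W1→W3, W3's earliest start moves from 8 to 0.
The longest chain is now W1→W5 = 8+10 = 18, so the schedule takes 18 weeks.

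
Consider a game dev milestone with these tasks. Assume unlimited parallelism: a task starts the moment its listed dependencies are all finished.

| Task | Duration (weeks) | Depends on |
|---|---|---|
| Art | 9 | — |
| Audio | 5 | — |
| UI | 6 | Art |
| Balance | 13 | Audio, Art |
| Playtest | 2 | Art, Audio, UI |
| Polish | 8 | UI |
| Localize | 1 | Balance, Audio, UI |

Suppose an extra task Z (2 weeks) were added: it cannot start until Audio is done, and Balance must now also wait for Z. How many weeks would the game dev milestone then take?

Originally the game dev milestone takes 23 weeks.
With Z inserted, Balance now waits for max(Audio, Art, Z).
New critical path: Art→UI→Polish = 9+6+8 = 23 ⇒ 23 weeks.

23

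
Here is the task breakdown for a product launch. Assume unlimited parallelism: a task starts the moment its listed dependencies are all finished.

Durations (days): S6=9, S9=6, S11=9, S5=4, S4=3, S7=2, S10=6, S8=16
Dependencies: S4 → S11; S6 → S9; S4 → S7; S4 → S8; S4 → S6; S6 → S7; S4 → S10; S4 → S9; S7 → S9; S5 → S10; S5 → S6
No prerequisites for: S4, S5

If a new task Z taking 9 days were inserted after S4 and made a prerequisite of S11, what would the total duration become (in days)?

21

Originally the project takes 21 days.
With Z inserted, S11 now waits for max(S4, Z).
New critical path: S4→Z→S11 = 3+9+9 = 21 ⇒ 21 days.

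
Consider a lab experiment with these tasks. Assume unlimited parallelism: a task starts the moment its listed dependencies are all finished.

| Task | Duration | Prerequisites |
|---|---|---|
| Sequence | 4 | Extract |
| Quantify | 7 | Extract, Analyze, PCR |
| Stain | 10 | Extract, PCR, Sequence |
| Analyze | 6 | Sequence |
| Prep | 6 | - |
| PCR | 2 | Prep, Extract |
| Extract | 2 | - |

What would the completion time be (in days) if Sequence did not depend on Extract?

Original critical path: Extract→Sequence→Analyze→Quantify = 2+4+6+7 = 19 ⇒ 19 days.
Without Extract→Sequence, Sequence's earliest start moves from 2 to 0.
The longest chain is now Prep→PCR→Stain = 6+2+10 = 18, so the schedule takes 18 days.

18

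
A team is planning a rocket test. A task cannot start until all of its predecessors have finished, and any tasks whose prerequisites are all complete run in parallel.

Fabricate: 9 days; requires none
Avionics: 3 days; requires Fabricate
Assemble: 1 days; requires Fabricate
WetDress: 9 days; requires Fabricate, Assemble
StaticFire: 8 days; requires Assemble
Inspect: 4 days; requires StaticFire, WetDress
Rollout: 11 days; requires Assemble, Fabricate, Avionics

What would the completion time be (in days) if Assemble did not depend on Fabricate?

23

With the dependency in place, Fabricate→Avionics→Rollout = 9+3+11 = 23 sets the finish at 23 days.
Without Fabricate→Assemble, Assemble's earliest start moves from 9 to 0.
The longest chain is now Fabricate→Avionics→Rollout = 9+3+11 = 23, so the rocket test takes 23 days.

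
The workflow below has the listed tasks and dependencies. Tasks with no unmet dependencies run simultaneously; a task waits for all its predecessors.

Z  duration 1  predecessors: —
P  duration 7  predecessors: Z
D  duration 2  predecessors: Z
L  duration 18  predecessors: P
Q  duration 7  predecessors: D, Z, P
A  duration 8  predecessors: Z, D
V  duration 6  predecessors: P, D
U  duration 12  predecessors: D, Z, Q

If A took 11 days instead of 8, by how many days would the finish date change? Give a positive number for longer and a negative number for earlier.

0

Baseline: Z→P→Q→U = 1+7+7+12 = 27 → 27 days.
A is off the critical path — its longest chain is 11 days, giving 16 of slack.
The critical path is still Z→P→Q→U; finish is now 27 days.
Change in finish: 27 − 27 = +0 days.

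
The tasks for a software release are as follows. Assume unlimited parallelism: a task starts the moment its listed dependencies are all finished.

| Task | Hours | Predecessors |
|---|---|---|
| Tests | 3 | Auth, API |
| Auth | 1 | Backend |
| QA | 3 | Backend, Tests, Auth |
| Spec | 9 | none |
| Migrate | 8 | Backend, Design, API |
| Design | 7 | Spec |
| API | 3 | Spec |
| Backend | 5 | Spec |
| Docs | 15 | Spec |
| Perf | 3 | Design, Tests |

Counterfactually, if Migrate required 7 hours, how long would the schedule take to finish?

24

As given, the longest chain is Spec→Design→Migrate = 9+7+8 = 24, so the finish is 24 hours.
Since Migrate is critical, the -1 change carries straight to that chain (now 23 hours).
Now Spec→Docs = 9+15 = 24 is longest, so the finish becomes 24 hours.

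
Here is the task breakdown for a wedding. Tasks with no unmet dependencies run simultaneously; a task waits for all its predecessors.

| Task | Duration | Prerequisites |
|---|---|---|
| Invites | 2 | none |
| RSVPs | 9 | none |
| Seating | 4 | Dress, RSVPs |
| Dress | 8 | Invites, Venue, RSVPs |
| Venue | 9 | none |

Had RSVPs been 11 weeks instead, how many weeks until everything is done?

Critical path before the change: RSVPs→Dress→Seating = 9+8+4 = 21 giving 21 weeks.
RSVPs is on the critical path; changing it to 11 makes that path 23 weeks.
That remains the longest chain; total 23 weeks.

23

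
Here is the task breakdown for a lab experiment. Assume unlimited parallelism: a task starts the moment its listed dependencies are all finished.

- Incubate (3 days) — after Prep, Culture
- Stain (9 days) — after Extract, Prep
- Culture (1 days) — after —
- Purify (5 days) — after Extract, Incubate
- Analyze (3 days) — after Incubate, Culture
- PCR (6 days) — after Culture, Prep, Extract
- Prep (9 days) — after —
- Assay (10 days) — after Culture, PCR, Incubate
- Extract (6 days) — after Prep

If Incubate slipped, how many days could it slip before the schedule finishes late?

The longest chain is Prep→Extract→PCR→Assay = 9+6+6+10 = 31; overall finish 31 days.
Incubate finishes as early as 12 and must finish by 21.
Float = 31 − 22 = 9.

9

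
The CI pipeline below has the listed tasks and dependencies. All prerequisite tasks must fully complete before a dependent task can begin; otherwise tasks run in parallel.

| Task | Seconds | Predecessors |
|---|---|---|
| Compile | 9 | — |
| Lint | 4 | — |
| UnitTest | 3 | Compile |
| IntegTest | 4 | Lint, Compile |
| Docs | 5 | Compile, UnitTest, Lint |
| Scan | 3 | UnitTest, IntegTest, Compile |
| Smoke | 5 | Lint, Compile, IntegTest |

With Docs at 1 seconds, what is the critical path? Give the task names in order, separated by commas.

Compile, IntegTest, Smoke

The binding path is Compile→IntegTest→Smoke = 9+4+5 = 18; finish at 18 seconds.
Docs has 1 second of float (longest path through it is 17).
That remains the longest chain; total 18 seconds.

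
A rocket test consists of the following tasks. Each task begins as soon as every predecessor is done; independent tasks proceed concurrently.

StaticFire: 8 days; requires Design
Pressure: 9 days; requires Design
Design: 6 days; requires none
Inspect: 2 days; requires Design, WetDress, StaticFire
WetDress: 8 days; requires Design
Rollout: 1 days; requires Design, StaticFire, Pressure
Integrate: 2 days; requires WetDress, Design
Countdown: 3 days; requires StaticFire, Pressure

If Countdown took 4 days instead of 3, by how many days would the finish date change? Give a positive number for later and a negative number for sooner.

The binding path is Design→Pressure→Countdown = 6+9+3 = 18; finish at 18 days.
Since Countdown is critical, the +1 change carries straight to that chain (now 19 days).
No other chain overtakes it, so the finish is 19 days.
Change in finish: 19 − 18 = +1 days.

1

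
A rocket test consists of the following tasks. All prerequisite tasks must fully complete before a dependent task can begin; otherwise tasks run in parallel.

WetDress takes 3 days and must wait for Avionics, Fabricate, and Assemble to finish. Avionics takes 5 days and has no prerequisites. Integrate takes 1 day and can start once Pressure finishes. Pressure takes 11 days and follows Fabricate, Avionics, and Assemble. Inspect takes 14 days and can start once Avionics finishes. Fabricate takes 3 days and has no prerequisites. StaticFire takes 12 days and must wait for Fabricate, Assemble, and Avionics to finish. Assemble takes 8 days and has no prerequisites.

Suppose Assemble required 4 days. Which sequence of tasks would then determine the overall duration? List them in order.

Baseline: Assemble→Pressure→Integrate = 8+11+1 = 20 → 20 days.
Assemble is on the critical path; changing it to 4 makes that path 16 days.
Now Avionics→Inspect = 5+14 = 19 is longest, so the finish becomes 19 days.

Avionics, Inspect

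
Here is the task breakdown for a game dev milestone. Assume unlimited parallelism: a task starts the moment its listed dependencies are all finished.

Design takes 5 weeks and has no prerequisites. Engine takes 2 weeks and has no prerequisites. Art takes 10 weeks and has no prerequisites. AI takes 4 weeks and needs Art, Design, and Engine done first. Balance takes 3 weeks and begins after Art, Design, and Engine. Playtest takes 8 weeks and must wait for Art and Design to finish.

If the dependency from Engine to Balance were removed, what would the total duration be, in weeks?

18

Before: longest chain Art→Playtest = 10+8 = 18, finish 18.
Dropping Engine→Balance doesn't change Balance's earliest start (10); another predecessor still binds.
After: Art→Playtest = 10+8 = 18 → 18 weeks.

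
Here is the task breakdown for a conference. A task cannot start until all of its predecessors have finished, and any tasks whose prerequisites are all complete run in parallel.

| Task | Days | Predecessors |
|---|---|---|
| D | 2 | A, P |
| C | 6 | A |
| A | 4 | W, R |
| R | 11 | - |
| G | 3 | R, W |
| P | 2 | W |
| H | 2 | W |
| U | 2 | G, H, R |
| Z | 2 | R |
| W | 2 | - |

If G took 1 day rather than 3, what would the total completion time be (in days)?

21

As given, the longest chain is R→A→C = 11+4+6 = 21, so the finish is 21 days.
The longest path through G is only 16 days, so G has float 5.
The critical path is still R→A→C; finish is now 21 days.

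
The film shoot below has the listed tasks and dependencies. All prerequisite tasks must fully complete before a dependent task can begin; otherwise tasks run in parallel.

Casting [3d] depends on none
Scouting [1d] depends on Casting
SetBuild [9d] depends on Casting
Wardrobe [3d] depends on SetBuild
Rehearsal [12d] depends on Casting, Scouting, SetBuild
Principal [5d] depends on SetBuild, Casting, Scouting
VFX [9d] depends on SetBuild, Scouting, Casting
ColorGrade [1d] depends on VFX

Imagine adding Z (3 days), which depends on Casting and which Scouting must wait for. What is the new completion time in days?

24

Originally the film shoot takes 24 days.
With Z inserted, Scouting now waits for max(Casting, Z).
New critical path: Casting→SetBuild→Rehearsal = 3+9+12 = 24 ⇒ 24 days.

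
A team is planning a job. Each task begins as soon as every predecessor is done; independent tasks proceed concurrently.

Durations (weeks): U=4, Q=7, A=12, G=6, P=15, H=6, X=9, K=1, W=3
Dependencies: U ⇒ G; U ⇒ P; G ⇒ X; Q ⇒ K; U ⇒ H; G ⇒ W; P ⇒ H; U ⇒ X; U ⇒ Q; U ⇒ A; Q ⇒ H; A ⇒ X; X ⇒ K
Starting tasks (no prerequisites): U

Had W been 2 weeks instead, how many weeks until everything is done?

26

The binding path is U→A→X→K = 4+12+9+1 = 26; finish at 26 weeks.
W is off the critical path — its longest chain is 13 weeks, giving 13 of slack.
The critical path is still U→A→X→K; finish is now 26 weeks.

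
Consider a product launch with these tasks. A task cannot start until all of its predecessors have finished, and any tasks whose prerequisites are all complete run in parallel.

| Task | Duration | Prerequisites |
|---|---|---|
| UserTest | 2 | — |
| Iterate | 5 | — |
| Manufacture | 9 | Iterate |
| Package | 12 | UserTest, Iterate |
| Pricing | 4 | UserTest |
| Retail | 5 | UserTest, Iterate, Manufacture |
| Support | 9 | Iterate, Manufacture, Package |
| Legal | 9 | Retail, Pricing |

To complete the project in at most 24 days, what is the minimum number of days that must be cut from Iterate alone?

Current finish: 28 days; target: 24.
Iterate is on every critical path, so each day cut from Iterate cuts the finish by one (this holds down to a finish of 24).
Need 28 − 24 = 4 days off Iterate → Iterate becomes 1 day, finish becomes 24.

4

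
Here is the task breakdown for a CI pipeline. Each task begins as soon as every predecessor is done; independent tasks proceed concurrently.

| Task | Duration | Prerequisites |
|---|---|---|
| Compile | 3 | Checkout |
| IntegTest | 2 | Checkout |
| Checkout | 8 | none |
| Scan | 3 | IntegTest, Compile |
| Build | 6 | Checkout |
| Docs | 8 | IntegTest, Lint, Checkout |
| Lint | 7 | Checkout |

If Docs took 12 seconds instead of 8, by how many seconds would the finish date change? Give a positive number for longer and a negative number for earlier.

Baseline: Checkout→Lint→Docs = 8+7+8 = 23 → 23 seconds.
Since Docs is critical, the +4 change carries straight to that chain (now 27 seconds).
The critical path is still Checkout→Lint→Docs; finish is now 27 seconds.
Change in finish: 27 − 23 = +4 seconds.

4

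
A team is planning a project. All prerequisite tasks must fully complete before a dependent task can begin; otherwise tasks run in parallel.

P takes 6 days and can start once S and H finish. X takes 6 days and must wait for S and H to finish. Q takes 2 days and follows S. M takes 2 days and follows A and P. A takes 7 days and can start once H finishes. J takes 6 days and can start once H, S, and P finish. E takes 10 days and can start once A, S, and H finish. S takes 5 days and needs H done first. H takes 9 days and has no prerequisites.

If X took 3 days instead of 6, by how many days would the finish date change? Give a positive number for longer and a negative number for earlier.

As given, the longest chain is H→S→P→J = 9+5+6+6 = 26, so the finish is 26 days.
The longest path through X is only 20 days, so X has float 6.
That remains the longest chain; total 26 days.
Change in finish: 26 − 26 = +0 days.

0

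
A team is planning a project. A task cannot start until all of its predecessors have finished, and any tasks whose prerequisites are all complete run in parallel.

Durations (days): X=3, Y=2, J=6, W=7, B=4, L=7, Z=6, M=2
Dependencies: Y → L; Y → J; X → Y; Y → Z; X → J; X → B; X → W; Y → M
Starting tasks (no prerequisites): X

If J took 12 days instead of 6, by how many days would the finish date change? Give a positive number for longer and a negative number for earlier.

5

Baseline: X→Y→L = 3+2+7 = 12 → 12 days.
J has 1 day of float (longest path through it is 11).
The binding chain switches to X→Y→J = 3+2+12 = 17; finish 17 days.
Change in finish: 17 − 12 = +5 days.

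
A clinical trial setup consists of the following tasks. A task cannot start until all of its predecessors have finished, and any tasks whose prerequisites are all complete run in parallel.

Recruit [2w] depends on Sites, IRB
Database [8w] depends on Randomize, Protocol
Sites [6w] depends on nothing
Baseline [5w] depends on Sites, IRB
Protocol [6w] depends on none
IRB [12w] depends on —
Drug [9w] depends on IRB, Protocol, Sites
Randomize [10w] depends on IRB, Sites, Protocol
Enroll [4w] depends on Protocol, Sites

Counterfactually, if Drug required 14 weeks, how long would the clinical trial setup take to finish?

30

As given, the longest chain is IRB→Randomize→Database = 12+10+8 = 30, so the finish is 30 weeks.
The longest path through Drug is only 21 weeks, so Drug has float 9.
The critical path is still IRB→Randomize→Database; finish is now 30 weeks.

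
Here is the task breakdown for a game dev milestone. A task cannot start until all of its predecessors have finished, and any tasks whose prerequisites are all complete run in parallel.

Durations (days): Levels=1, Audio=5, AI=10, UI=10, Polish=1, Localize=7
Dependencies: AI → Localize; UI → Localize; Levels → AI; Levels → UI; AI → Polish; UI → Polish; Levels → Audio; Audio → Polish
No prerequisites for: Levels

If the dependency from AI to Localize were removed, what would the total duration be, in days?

Before: longest chain Levels→AI→Localize = 1+10+7 = 18, finish 18.
Dropping AI→Localize doesn't change Localize's earliest start (11); another predecessor still binds.
New critical path: Levels→UI→Localize = 1+10+7 = 18 ⇒ 18 days.

18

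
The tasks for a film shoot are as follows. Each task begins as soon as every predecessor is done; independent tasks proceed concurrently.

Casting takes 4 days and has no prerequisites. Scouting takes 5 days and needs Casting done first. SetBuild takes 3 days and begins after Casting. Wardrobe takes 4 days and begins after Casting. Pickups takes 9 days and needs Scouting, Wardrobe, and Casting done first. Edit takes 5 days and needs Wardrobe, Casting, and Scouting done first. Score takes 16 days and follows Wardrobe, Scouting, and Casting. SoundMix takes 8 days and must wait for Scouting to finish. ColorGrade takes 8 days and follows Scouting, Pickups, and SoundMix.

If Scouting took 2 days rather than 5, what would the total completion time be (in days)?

25

Actual critical path: Casting→Scouting→Pickups→ColorGrade = 4+5+9+8 = 26 ⇒ 26 days.
Scouting is on the critical path; changing it to 2 makes that path 23 days.
New critical path: Casting→Wardrobe→Pickups→ColorGrade = 4+4+9+8 = 25 ⇒ 25 days.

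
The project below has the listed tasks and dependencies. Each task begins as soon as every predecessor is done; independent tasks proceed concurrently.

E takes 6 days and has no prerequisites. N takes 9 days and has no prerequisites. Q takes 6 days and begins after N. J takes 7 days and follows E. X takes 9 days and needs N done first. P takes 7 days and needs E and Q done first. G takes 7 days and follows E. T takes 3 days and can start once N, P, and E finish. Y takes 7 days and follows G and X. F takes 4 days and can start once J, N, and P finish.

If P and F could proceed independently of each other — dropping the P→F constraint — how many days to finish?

Original critical path: N→Q→P→F = 9+6+7+4 = 26 ⇒ 26 days.
Without P→F, F's earliest start moves from 22 to 13.
After: N→Q→P→T = 9+6+7+3 = 25 → 25 days.

25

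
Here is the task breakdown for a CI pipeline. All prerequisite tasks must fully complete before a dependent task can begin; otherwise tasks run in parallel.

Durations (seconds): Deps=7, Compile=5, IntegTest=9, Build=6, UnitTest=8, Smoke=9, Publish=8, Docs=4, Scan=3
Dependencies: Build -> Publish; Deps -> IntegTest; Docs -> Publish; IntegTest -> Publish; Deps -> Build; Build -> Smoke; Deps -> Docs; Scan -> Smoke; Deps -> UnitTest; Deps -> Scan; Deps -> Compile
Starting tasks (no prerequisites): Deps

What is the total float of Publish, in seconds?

Critical path: Deps→IntegTest→Publish = 7+9+8 = 24, so the finish is 24 seconds.
Publish finishes as early as 24 and must finish by 24.
Slack of Publish = 16 − 16 = 0 seconds.

0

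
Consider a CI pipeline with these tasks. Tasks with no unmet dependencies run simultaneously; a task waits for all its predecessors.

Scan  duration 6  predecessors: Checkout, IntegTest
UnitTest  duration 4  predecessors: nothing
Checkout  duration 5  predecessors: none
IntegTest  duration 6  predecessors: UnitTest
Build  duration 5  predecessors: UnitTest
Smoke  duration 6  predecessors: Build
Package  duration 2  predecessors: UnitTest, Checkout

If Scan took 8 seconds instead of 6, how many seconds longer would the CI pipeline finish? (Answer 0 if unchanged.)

2

Baseline: UnitTest→IntegTest→Scan = 4+6+6 = 16 → 16 seconds.
Scan is on the critical path; changing it to 8 makes that path 18 seconds.
No other chain overtakes it, so the finish is 18 seconds.
Change in finish: 18 − 16 = +2 seconds.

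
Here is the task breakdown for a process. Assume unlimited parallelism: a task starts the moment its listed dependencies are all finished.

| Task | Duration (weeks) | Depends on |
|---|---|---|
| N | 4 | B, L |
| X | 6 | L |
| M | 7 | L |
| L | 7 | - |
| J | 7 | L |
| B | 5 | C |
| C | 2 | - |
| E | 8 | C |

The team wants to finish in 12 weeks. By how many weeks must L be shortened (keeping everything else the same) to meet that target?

2

Current finish: 14 weeks; target: 12.
L is on every critical path, so each week cut from L cuts the finish by one (this holds down to a finish of 11).
Need 14 − 12 = 2 weeks off L → L becomes 5 weeks, finish becomes 12.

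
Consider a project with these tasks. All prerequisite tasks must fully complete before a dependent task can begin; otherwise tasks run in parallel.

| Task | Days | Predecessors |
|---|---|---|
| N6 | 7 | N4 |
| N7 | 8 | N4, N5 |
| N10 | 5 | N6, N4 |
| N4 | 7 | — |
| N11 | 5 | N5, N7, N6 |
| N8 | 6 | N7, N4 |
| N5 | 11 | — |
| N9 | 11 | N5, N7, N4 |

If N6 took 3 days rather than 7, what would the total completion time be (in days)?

Critical path before the change: N5→N7→N9 = 11+8+11 = 30 giving 30 days.
N6 is off the critical path — its longest chain is 19 days, giving 11 of slack.
That remains the longest chain; total 30 days.

30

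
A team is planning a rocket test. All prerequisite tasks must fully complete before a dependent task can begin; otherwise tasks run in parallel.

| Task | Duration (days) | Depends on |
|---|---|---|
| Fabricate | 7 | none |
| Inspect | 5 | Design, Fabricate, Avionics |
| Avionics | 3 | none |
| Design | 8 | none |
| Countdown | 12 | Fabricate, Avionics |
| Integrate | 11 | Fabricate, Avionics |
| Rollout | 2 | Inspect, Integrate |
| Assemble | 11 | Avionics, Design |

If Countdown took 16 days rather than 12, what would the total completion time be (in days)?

As given, the longest chain is Fabricate→Integrate→Rollout = 7+11+2 = 20, so the finish is 20 days.
Countdown is off the critical path — its longest chain is 19 days, giving 1 of slack.
New critical path: Fabricate→Countdown = 7+16 = 23 ⇒ 23 days.

23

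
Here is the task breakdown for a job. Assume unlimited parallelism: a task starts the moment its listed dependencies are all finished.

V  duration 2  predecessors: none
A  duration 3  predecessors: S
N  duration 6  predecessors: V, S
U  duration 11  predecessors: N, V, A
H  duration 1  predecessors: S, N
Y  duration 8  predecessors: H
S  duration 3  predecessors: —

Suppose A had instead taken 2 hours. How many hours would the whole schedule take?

The binding path is S→N→U = 3+6+11 = 20; finish at 20 hours.
A has 3 hours of float (longest path through it is 17).
That remains the longest chain; total 20 hours.

20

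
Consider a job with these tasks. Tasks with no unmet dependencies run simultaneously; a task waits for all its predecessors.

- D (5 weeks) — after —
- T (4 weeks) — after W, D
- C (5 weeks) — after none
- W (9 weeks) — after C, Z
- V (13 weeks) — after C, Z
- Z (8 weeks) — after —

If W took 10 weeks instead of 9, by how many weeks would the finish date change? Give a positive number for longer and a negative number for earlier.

1

Critical path before the change: Z→W→T = 8+9+4 = 21 giving 21 weeks.
Since W is critical, the +1 change carries straight to that chain (now 22 weeks).
No other chain overtakes it, so the finish is 22 weeks.
Change in finish: 22 − 21 = +1 weeks.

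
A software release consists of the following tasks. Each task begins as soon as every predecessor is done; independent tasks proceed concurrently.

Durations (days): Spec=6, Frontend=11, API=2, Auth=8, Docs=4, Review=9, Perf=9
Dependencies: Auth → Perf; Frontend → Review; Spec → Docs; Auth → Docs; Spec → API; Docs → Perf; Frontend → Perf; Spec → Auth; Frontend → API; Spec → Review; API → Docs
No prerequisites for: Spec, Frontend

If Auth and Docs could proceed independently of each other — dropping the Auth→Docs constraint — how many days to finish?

With the dependency in place, Spec→Auth→Docs→Perf = 6+8+4+9 = 27 sets the finish at 27 days.
Without Auth→Docs, Docs's earliest start moves from 14 to 13.
After: Frontend→API→Docs→Perf = 11+2+4+9 = 26 → 26 days.

26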